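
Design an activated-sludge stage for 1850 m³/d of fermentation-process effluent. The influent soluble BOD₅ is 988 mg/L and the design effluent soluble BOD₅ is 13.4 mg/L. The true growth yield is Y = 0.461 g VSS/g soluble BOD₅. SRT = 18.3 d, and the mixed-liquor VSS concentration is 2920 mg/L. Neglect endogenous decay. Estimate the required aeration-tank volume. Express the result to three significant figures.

V ≈ 5210 m³

With k_d = 0 the design equation reduces to V = Y Q (S₀−S) θ_c / X = 0.461 × 1850 × (988 − 13.4) × 18.3 / 2920 = 5209 m³.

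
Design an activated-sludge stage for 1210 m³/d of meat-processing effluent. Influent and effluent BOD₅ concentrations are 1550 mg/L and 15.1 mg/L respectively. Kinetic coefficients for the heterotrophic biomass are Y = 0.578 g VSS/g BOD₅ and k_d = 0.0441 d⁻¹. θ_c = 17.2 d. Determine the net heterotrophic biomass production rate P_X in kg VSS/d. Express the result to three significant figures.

P_X ≈ 610 kg VSS/d

Observed yield with endogenous decay: Y_obs = Y / (1 + k_d·θ_c) = 0.578 / (1 + 0.0441 × 17.2) = 0.578 / 1.759 = 0.3287 g VSS/g BOD₅.
ΔS = 1550 − 15.1 = 1535 mg/L, so the substrate removal rate is 1210 × 1535/1000 = 1857 kg BOD₅/d.
Net biomass production P_X = Y_obs × Q·(S₀ − S) = 0.3287 × 1857 = 610.4 kg VSS/d.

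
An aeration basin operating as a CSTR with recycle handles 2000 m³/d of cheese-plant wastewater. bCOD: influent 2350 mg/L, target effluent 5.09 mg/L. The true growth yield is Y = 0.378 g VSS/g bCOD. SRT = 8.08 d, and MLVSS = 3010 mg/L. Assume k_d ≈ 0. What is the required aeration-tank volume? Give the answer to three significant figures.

V·X = Y·Q·ΔS·θ_c gives V = 0.378 × 2000 × (2350 − 5.09) × 8.08 / 3010 = 4759 m³.

V ≈ 4760 m³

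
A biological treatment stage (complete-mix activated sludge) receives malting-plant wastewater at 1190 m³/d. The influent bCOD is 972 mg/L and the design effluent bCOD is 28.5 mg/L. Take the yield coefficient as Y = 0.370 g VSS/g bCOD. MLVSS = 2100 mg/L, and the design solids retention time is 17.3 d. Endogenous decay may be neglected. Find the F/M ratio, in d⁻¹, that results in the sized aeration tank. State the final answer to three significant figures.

V·X = Y·Q·ΔS·θ_c gives V = 0.370 × 1190 × (972 − 28.5) × 17.3 / 2100 = 3422 m³.
Food-to-microorganism ratio F/M = Q S₀ / (V X) = 1190 × 972 / (3422 × 2100) = 0.1609 d⁻¹.

F/M ≈ 0.161 d⁻¹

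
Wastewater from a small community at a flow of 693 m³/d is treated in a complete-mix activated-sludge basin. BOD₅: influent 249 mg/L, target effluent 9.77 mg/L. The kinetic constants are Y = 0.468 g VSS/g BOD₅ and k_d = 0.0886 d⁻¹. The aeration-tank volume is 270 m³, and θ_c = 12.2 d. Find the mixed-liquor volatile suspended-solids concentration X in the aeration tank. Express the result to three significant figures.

X ≈ 1680 mg/L

Solving the biomass balance for X: X = Y Q (S₀−S) θ_c / [V (1+k_d θ_c)] = 0.468 × 693 × (249 − 9.77) × 12.2 / [270 × (1 + 0.0886 × 12.2)] = 1685 mg/L.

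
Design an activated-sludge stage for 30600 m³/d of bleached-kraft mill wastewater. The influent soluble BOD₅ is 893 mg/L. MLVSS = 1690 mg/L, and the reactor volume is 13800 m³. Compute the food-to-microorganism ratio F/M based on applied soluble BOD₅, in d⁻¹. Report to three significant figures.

F/M ≈ 1.17 d⁻¹

F/M = applied load / biomass = Q·S₀/(V·X) = 30600 × 893 / (13800 × 1690) = 1.172 d⁻¹.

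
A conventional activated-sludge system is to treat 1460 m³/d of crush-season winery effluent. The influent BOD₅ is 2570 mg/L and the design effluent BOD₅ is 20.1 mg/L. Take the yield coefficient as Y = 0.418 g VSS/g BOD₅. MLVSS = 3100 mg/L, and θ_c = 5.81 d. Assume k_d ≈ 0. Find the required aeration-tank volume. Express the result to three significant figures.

V ≈ 2920 m³

V·X = Y·Q·ΔS·θ_c gives V = 0.418 × 1460 × (2570 − 20.1) × 5.81 / 3100 = 2917 m³.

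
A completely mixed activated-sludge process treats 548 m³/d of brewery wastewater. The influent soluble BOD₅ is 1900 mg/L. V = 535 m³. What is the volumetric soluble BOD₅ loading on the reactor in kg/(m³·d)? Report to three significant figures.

Applied soluble BOD₅ load per unit volume = Q·S₀/V = (548 × 1900/1000)/535.0 = 1.946 kg soluble BOD₅·m⁻³·d⁻¹.

L_v ≈ 1.95 kg soluble BOD₅/(m³·d)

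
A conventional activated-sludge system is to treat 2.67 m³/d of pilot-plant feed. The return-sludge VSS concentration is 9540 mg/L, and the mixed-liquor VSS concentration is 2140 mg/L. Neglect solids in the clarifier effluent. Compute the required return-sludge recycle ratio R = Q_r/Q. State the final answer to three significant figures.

R = Q_r/Q = X/(X_r − X) = 2140 / (9540 − 2140) = 0.2892.

R ≈ 0.289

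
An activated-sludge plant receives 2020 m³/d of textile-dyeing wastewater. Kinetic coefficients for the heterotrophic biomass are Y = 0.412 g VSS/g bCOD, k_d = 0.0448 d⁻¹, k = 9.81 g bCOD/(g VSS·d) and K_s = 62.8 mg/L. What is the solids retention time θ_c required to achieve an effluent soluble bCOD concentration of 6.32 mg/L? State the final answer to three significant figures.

θ_c ≈ 3.08 d

From 1/θ_c = Y·k·S/(K_s + S) − k_d: Y·k·S/(K_s+S) = 0.412 × 9.81 × 6.32 / (62.8 + 6.32) = 0.3696 d⁻¹.
θ_c = 1/(μ − k_d) = 1/(0.3696 − 0.0448) = 1/0.3248 = 3.079 d.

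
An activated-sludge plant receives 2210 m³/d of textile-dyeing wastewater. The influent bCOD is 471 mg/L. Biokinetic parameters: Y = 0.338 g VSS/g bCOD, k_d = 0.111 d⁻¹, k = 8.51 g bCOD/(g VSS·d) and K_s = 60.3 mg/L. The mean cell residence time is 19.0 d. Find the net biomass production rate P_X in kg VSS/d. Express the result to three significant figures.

P_X ≈ 112 kg VSS/d

Effluent substrate depends only on kinetics and SRT: S = K_s(1 + k_d θ_c) / [θ_c(Yk − k_d) − 1] = 60.3 × (1 + 0.111 × 19.0) / [19.0 × (0.338 × 8.51 − 0.111) − 1] = 187.5 / 51.54 = 3.637 mg/L.
The observed yield is Y_obs = Y/(1 + k_d·θ_c) = 0.338 / (1 + 0.111 × 19.0) = 0.338 / 3.109 = 0.1087 g VSS per g bCOD removed.
Q·(S₀ − S) = 2210 × (471 − 3.64) × 10⁻³ = 1033 kg/d removed.
Biomass produced: P_X = Y_obs·Q·ΔS = 0.1087 × 1033 ≈ 112.3 kg VSS/d.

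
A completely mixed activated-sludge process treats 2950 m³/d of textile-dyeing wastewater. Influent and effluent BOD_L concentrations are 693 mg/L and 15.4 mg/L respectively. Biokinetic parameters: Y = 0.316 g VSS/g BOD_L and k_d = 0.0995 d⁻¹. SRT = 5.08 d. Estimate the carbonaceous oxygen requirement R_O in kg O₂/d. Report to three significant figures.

The observed yield is Y_obs = Y/(1 + k_d·θ_c) = 0.316 / (1 + 0.0995 × 5.08) = 0.316 / 1.505 = 0.2099 g VSS per g BOD_L removed.
ΔS = 693 − 15.4 = 677.6 mg/L, so the substrate removal rate is 2950 × 677.6/1000 = 1999 kg BOD_L/d.
Net sludge production P_X = 0.2099 × 1999 = 419.6 kg VSS/d.
R_O = Q·ΔS − 1.42 P_X = 1999 − 595.8 = 1403 kg O₂/d.

R_O ≈ 1400 kg O₂/d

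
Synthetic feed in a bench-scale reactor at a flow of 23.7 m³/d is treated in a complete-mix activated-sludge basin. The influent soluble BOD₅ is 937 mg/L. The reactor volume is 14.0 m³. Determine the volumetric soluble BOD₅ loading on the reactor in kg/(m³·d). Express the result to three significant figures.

L_v ≈ 1.59 kg soluble BOD₅/(m³·d)

Applied soluble BOD₅ load per unit volume = Q·S₀/V = (23.7 × 937/1000)/14.00 = 1.586 kg soluble BOD₅·m⁻³·d⁻¹.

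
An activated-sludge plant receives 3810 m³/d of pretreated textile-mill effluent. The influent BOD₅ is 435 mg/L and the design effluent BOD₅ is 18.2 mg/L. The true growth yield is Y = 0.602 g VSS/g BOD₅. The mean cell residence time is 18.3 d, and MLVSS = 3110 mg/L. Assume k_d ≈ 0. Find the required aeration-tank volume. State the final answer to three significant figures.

V ≈ 5630 m³

Biomass mass balance (decay neglected): V·X = Y·Q·(S₀ − S)·θ_c, so V = 0.602 × 3810 × (435 − 18.2) × 18.3 / 3110 = 5625 m³.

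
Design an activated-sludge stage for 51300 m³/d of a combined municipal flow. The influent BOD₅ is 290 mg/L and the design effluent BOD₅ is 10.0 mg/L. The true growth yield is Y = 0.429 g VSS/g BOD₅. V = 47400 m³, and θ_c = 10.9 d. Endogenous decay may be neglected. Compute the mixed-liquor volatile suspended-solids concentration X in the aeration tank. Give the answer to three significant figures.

X ≈ 1420 mg/L

From V·X = Y·Q·(S₀ − S)·θ_c (decay neglected): X = 0.429 × 51300 × (290 − 10.0) × 10.9 / 47400 = 1417 mg/L.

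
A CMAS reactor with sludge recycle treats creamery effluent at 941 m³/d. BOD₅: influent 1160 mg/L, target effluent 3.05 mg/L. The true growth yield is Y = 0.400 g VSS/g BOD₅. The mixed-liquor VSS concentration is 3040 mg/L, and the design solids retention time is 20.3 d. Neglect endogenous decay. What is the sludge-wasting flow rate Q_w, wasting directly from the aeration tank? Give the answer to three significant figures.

Biomass mass balance (decay neglected): V·X = Y·Q·(S₀ − S)·θ_c, so V = 0.400 × 941 × (1160 − 3.05) × 20.3 / 3040 = 2908 m³.
For wasting at MLVSS concentration, Q_w = V/θ_c = 2908/20.3 = 143.2 m³/d.

Q_w ≈ 143 m³/d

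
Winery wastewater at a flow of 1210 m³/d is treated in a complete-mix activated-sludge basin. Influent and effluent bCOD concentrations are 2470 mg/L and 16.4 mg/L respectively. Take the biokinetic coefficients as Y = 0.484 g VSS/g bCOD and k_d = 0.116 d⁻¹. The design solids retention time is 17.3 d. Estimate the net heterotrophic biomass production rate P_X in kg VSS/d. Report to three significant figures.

P_X ≈ 478 kg VSS/d

Correct the yield for decay: Y_obs = Y/(1 + k_d θ_c) = 0.484 / (1 + 0.116 × 17.3) = 0.484 / 3.007 = 0.1610.
Q·(S₀ − S) = 1210 × (2470 − 16.4) × 10⁻³ = 2969 kg/d removed.
So the net sludge growth is P_X = 0.1610 × 2969 = 477.9 kg VSS/d.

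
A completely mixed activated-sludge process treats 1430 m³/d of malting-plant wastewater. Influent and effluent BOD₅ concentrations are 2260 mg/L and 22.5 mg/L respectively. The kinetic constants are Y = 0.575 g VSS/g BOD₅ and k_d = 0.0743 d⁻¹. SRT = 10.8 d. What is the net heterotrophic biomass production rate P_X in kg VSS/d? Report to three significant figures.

P_X ≈ 1020 kg VSS/d

Y_obs = Y / (1 + k_d θ_c) = 0.575 / (1 + 0.0743 × 10.8) = 0.575 / 1.802 = 0.3190.
Substrate removed = Q·(S₀ − S) = 1430 m³/d × (2260 − 22.5) g/m³ = 3.2×10^6 g/d = 3200 kg/d.
Net biomass production P_X = Y_obs × Q·(S₀ − S) = 0.3190 × 3200 = 1021 kg VSS/d.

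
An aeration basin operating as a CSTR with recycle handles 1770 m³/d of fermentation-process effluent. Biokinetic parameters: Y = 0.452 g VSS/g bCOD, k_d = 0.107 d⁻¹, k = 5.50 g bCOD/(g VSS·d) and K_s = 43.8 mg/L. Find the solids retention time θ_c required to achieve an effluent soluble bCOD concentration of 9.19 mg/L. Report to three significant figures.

θ_c ≈ 3.09 d

From 1/θ_c = Y·k·S/(K_s + S) − k_d: Y·k·S/(K_s+S) = 0.452 × 5.50 × 9.19 / (43.8 + 9.19) = 0.4311 d⁻¹.
Then 1/θ_c = μ − k_d = 0.4311 − 0.107 = 0.3241 d⁻¹, giving θ_c = 3.085 d.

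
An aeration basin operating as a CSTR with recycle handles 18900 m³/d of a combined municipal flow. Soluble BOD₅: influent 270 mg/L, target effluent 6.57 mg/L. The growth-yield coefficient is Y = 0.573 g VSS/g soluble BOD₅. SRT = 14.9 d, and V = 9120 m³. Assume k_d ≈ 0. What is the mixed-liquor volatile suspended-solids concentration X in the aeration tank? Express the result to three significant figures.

From V·X = Y·Q·(S₀ − S)·θ_c (decay neglected): X = 0.573 × 18900 × (270 − 6.57) × 14.9 / 9120 = 4661 mg/L.

X ≈ 4660 mg/L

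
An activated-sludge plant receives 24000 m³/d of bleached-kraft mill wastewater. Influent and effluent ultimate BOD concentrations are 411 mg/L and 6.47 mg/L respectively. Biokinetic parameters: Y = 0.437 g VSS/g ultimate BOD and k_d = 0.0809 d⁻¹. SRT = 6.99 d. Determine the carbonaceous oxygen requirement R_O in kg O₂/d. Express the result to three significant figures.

R_O ≈ 5860 kg O₂/d

Y_obs = Y / (1 + k_d θ_c) = 0.437 / (1 + 0.0809 × 6.99) = 0.437 / 1.565 = 0.2791.
ΔS = 411 − 6.47 = 404.5 mg/L, so the substrate removal rate is 24000 × 404.5/1000 = 9709 kg ultimate BOD/d.
P_X = Y_obs·Q·(S₀ − S) = 0.2791 × 9709 = 2710 kg VSS/d.
R_O = Q·ΔS − 1.42 P_X = 9709 − 3848 = 5860 kg O₂/d.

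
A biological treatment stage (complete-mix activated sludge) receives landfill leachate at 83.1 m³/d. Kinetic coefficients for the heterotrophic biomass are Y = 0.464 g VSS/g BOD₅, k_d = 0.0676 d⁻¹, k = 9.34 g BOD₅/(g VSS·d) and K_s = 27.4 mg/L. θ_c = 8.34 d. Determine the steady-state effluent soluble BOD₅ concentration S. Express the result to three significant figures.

For a completely mixed reactor with recycle the Lawrence–McCarty relation gives S = K_s·(1 + k_d·θ_c) / [θ_c·(Y·k − k_d) − 1] = 27.4 × (1 + 0.0676 × 8.34) / [8.34 × (0.464 × 9.34 − 0.0676) − 1] = 42.85 / 34.58 = 1.239 mg/L.

S ≈ 1.24 mg/L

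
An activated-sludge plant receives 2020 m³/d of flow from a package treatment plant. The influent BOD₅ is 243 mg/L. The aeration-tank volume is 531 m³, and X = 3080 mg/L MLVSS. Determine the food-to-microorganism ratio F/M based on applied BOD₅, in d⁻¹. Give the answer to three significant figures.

F/M ≈ 0.300 d⁻¹

F/M = applied load / biomass = Q·S₀/(V·X) = 2020 × 243 / (531.0 × 3080) = 0.3001 d⁻¹.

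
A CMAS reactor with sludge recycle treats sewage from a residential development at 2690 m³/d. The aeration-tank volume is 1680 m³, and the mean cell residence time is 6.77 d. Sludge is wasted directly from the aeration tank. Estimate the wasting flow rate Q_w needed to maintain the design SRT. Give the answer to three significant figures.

Q_w ≈ 248 m³/d

Wasting from the aeration tank: Q_w = V / θ_c = 1680 / 6.77 = 248.2 m³/d.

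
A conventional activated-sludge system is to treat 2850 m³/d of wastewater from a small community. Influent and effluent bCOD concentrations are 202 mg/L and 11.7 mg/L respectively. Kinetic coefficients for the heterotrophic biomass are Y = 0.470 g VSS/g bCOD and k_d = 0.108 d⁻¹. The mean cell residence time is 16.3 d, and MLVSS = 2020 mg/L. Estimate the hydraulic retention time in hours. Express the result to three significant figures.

From the SRT design equation V = Y Q (S₀−S) θ_c / [X (1 + k_d θ_c)] = 0.470 × 2850 × (202 − 11.7) × 16.3 / [2020 × (1 + 0.108 × 16.3)] = 4.15×10^6 / 5576 = 745.2 m³.
HRT = V/Q = 745.2 m³ / 2850 m³·d⁻¹ = 0.2615 d × 24 = 6.275 h.

τ ≈ 6.27 h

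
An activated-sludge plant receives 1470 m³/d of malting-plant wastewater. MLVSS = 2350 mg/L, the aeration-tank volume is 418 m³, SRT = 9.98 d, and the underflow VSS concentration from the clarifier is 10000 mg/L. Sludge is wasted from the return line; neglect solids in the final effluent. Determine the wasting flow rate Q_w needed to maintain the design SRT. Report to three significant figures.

Wasting from the return line (neglecting effluent solids): Q_w = V·X / (θ_c·X_r) = 418.0 × 2350 / (9.98 × 10000) = 9.843 m³/d.

Q_w ≈ 9.84 m³/d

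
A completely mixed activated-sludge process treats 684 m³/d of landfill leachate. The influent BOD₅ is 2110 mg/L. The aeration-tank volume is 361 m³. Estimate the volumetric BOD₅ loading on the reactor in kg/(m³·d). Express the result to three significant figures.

Volumetric loading L_v = Q·S₀ / V = 684 × 2110 g/m³ / 361.0 m³ = 3998 g/(m³·d) = 3.998 kg BOD₅/(m³·d).

L_v ≈ 4.00 kg BOD₅/(m³·d)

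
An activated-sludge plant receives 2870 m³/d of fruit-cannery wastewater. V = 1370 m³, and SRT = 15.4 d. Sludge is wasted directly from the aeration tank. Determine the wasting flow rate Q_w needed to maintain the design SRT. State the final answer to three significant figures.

For wasting at MLVSS concentration, Q_w = V/θ_c = 1370/15.4 = 88.96 m³/d.

Q_w ≈ 89.0 m³/d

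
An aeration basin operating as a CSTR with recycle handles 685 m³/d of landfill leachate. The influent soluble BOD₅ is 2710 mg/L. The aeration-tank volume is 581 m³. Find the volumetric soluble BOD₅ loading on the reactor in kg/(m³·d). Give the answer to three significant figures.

L_v ≈ 3.20 kg soluble BOD₅/(m³·d)

Applied soluble BOD₅ load per unit volume = Q·S₀/V = (685 × 2710/1000)/581.0 = 3.195 kg soluble BOD₅·m⁻³·d⁻¹.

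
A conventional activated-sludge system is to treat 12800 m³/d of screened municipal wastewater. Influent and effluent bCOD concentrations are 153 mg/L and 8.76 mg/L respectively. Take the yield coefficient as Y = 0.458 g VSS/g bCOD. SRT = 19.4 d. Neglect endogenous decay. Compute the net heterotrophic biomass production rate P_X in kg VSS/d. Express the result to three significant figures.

P_X ≈ 846 kg VSS/d

With endogenous decay neglected, the observed yield equals the true yield: Y_obs = Y = 0.458 g VSS/g bCOD.
ΔS = 153 − 8.76 = 144.2 mg/L, so the substrate removal rate is 12800 × 144.2/1000 = 1846 kg bCOD/d.
P_X = Y_obs · Q(S₀ − S) = 0.4580 × 1846 = 845.6 kg VSS/d.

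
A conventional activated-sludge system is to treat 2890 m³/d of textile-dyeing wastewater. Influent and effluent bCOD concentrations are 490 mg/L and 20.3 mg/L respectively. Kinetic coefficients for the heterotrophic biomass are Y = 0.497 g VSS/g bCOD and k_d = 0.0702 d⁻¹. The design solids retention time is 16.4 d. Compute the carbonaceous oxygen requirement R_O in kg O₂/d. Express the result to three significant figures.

Y_obs = Y / (1 + k_d θ_c) = 0.497 / (1 + 0.0702 × 16.4) = 0.497 / 2.151 = 0.2310.
Mass of bCOD removed per day: Q(S₀ − S) = 2890 × 469.7 g/m³ = 1357 kg/d.
P_X = Y_obs·Q·(S₀ − S) = 0.2310 × 1357 = 313.6 kg VSS/d.
Carbonaceous O₂ demand = substrate oxidised − cell-mass equivalent = 1357 − 1.42 × 313.6 = 912.1 kg O₂/d.

R_O ≈ 912 kg O₂/d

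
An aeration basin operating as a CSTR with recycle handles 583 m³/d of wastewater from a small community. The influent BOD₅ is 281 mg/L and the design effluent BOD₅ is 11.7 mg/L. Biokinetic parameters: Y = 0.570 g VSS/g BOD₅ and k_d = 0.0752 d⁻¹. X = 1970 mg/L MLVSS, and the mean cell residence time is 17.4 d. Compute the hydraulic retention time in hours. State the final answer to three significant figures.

Rearranging the biomass balance for a CMAS with decay, V = Y·Q·ΔS·θ_c / [X·(1+k_d θ_c)] = 0.570 × 583 × (281 − 11.7) × 17.4 / [1970 × (1 + 0.0752 × 17.4)] = 1.56×10^6 / 4548 = 342.4 m³.
τ = V/Q = 342.4/583 = 0.5873 d, or 14.10 h.

τ ≈ 14.1 h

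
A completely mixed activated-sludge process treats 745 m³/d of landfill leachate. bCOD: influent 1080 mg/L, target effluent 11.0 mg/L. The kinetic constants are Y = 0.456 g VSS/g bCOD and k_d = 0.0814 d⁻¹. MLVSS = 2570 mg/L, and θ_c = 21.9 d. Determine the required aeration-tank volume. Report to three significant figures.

V ≈ 1110 m³

From the SRT design equation V = Y Q (S₀−S) θ_c / [X (1 + k_d θ_c)] = 0.456 × 745 × (1080 − 11.0) × 21.9 / [2570 × (1 + 0.0814 × 21.9)] = 7.95×10^6 / 7151 = 1112 m³.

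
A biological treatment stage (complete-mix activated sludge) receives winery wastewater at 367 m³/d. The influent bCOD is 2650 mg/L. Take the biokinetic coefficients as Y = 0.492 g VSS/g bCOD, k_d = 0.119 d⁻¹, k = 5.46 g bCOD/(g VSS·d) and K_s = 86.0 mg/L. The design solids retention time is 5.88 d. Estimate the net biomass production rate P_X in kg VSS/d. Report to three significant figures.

For a completely mixed reactor with recycle the Lawrence–McCarty relation gives S = K_s·(1 + k_d·θ_c) / [θ_c·(Y·k − k_d) − 1] = 86.0 × (1 + 0.119 × 5.88) / [5.88 × (0.492 × 5.46 − 0.119) − 1] = 146.2 / 14.10 = 10.37 mg/L.
Correct the yield for decay: Y_obs = Y/(1 + k_d θ_c) = 0.492 / (1 + 0.119 × 5.88) = 0.492 / 1.700 = 0.2895.
Q·(S₀ − S) = 367 × (2650 − 10.4) × 10⁻³ = 968.7 kg/d removed.
Net biomass production P_X = Y_obs × Q·(S₀ − S) = 0.2895 × 968.7 = 280.4 kg VSS/d.

P_X ≈ 280 kg VSS/d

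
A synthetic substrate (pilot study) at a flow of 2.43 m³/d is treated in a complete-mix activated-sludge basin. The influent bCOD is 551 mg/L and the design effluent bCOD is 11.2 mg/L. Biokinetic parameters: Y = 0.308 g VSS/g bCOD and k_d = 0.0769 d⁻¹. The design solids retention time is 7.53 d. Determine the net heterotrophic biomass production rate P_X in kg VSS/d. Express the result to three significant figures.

P_X ≈ 0.256 kg VSS/d

Observed yield with endogenous decay: Y_obs = Y / (1 + k_d·θ_c) = 0.308 / (1 + 0.0769 × 7.53) = 0.308 / 1.579 = 0.1951 g VSS/g bCOD.
Mass of bCOD removed per day: Q(S₀ − S) = 2.43 × 539.8 g/m³ = 1.312 kg/d.
Net biomass production P_X = Y_obs × Q·(S₀ − S) = 0.1951 × 1.312 = 0.2559 kg VSS/d.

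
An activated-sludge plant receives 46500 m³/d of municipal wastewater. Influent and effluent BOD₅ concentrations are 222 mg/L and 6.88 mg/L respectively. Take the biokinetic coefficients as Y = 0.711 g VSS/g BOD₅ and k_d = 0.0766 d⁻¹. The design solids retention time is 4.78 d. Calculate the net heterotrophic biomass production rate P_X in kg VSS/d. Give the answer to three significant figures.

Correct the yield for decay: Y_obs = Y/(1 + k_d θ_c) = 0.711 / (1 + 0.0766 × 4.78) = 0.711 / 1.366 = 0.5204.
Q·(S₀ − S) = 46500 × (222 − 6.88) × 10⁻³ = 10003 kg/d removed.
Biomass produced: P_X = Y_obs·Q·ΔS = 0.5204 × 10003 ≈ 5206 kg VSS/d.

P_X ≈ 5210 kg VSS/d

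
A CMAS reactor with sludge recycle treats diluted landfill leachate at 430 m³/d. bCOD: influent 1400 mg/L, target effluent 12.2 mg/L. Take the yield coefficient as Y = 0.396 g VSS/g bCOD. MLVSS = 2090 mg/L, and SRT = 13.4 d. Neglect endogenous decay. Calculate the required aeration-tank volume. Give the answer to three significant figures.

V ≈ 1520 m³

With k_d = 0 the design equation reduces to V = Y Q (S₀−S) θ_c / X = 0.396 × 430 × (1400 − 12.2) × 13.4 / 2090 = 1515 m³.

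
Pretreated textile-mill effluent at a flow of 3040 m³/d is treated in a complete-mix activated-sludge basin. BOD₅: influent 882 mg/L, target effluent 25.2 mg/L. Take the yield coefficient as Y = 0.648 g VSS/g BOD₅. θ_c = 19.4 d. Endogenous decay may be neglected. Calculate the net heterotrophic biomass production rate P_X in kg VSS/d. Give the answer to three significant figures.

P_X ≈ 1690 kg VSS/d

Since k_d ≈ 0, Y_obs = Y = 0.648 g VSS/g BOD₅.
Q·(S₀ − S) = 3040 × (882 − 25.2) × 10⁻³ = 2605 kg/d removed.
P_X = Y_obs · Q(S₀ − S) = 0.6480 × 2605 = 1688 kg VSS/d.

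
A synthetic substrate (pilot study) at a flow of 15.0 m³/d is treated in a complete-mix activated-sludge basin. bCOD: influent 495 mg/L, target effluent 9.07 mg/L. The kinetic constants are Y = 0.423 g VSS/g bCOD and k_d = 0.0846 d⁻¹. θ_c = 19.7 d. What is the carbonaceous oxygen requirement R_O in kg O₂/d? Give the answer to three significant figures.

Observed yield with endogenous decay: Y_obs = Y / (1 + k_d·θ_c) = 0.423 / (1 + 0.0846 × 19.7) = 0.423 / 2.667 = 0.1586 g VSS/g bCOD.
Substrate removed = Q·(S₀ − S) = 15.0 m³/d × (495 − 9.07) g/m³ = 7.29×10^3 g/d = 7.289 kg/d.
Biomass synthesised: P_X = Y_obs × 7.289 = 1.156 kg VSS/d.
Carbonaceous O₂ demand = substrate oxidised − cell-mass equivalent = 7.289 − 1.42 × 1.156 = 5.647 kg O₂/d.

R_O ≈ 5.65 kg O₂/d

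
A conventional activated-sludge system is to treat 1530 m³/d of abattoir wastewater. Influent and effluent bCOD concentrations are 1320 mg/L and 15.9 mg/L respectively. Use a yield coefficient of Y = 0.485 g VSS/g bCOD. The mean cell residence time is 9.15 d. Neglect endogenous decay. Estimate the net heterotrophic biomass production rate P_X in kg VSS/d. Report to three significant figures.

With endogenous decay neglected, the observed yield equals the true yield: Y_obs = Y = 0.485 g VSS/g bCOD.
Q·(S₀ − S) = 1530 × (1320 − 15.9) × 10⁻³ = 1995 kg/d removed.
Biomass produced: P_X = Y_obs·Q·ΔS = 0.4850 × 1995 ≈ 967.7 kg VSS/d.

P_X ≈ 968 kg VSS/d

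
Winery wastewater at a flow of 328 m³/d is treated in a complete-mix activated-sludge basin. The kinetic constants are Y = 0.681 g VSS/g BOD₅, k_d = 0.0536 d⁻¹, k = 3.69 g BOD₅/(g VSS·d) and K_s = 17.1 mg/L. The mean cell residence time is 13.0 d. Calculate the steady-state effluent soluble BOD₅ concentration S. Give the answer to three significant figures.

For a completely mixed reactor with recycle the Lawrence–McCarty relation gives S = K_s·(1 + k_d·θ_c) / [θ_c·(Y·k − k_d) − 1] = 17.1 × (1 + 0.0536 × 13.0) / [13.0 × (0.681 × 3.69 − 0.0536) − 1] = 29.02 / 30.97 = 0.9369 mg/L.

S ≈ 0.937 mg/L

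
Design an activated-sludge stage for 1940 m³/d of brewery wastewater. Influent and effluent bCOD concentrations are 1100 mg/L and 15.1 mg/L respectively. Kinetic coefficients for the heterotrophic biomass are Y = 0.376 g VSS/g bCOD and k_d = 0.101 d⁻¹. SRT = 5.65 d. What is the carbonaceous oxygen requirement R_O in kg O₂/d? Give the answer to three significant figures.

The observed yield is Y_obs = Y/(1 + k_d·θ_c) = 0.376 / (1 + 0.101 × 5.65) = 0.376 / 1.571 = 0.2394 g VSS per g bCOD removed.
ΔS = 1100 − 15.1 = 1085 mg/L, so the substrate removal rate is 1940 × 1085/1000 = 2105 kg bCOD/d.
P_X = Y_obs·Q·(S₀ − S) = 0.2394 × 2105 = 503.8 kg VSS/d.
R_O = Q·(S₀ − S) − 1.42·P_X = 2105 − 1.42 × 503.8 = 1389 kg O₂/d.

R_O ≈ 1390 kg O₂/d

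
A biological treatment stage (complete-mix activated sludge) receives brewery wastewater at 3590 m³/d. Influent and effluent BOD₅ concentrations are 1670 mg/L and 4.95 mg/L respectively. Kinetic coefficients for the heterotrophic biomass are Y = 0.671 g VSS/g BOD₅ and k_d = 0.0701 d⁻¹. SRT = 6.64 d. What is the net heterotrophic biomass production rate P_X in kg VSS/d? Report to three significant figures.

The observed yield is Y_obs = Y/(1 + k_d·θ_c) = 0.671 / (1 + 0.0701 × 6.64) = 0.671 / 1.465 = 0.4579 g VSS per g BOD₅ removed.
ΔS = 1670 − 4.95 = 1665 mg/L, so the substrate removal rate is 3590 × 1665/1000 = 5978 kg BOD₅/d.
P_X = Y_obs · Q(S₀ − S) = 0.4579 × 5978 = 2737 kg VSS/d.

P_X ≈ 2740 kg VSS/d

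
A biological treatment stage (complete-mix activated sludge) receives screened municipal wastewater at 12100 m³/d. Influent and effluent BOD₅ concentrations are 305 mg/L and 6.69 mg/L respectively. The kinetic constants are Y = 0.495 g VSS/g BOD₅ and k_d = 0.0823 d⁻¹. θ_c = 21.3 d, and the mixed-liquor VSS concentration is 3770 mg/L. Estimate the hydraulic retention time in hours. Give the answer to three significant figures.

Rearranging the biomass balance for a CMAS with decay, V = Y·Q·ΔS·θ_c / [X·(1+k_d θ_c)] = 0.495 × 12100 × (305 − 6.69) × 21.3 / [3770 × (1 + 0.0823 × 21.3)] = 3.81×10^7 / 10379 = 3667 m³.
Hydraulic retention time τ = V/Q = 3667 / 12100 = 0.3030 d = 7.273 h.

τ ≈ 7.27 h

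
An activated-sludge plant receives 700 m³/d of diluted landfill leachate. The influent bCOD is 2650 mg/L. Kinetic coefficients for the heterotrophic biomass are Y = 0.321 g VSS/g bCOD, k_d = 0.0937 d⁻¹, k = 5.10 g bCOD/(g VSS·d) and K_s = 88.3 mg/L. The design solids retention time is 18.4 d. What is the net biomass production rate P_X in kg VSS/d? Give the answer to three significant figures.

Effluent substrate depends only on kinetics and SRT: S = K_s(1 + k_d θ_c) / [θ_c(Yk − k_d) − 1] = 88.3 × (1 + 0.0937 × 18.4) / [18.4 × (0.321 × 5.10 − 0.0937) − 1] = 240.5 / 27.40 = 8.779 mg/L.
Observed yield with endogenous decay: Y_obs = Y / (1 + k_d·θ_c) = 0.321 / (1 + 0.0937 × 18.4) = 0.321 / 2.724 = 0.1178 g VSS/g bCOD.
Substrate removed = Q·(S₀ − S) = 700 m³/d × (2650 − 8.78) g/m³ = 1.85×10^6 g/d = 1849 kg/d.
Net biomass production P_X = Y_obs × Q·(S₀ − S) = 0.1178 × 1849 = 217.9 kg VSS/d.

P_X ≈ 218 kg VSS/d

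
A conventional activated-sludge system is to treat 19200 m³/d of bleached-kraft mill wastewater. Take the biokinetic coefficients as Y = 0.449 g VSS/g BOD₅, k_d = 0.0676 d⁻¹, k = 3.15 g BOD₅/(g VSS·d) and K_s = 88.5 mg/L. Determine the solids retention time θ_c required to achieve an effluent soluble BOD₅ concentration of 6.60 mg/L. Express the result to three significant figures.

At the target effluent, Y k S/(K_s+S) = 0.449×3.15×6.60/95.10 = 0.09816 d⁻¹.
Then 1/θ_c = μ − k_d = 0.09816 − 0.0676 = 0.03056 d⁻¹, giving θ_c = 32.73 d.

θ_c ≈ 32.7 d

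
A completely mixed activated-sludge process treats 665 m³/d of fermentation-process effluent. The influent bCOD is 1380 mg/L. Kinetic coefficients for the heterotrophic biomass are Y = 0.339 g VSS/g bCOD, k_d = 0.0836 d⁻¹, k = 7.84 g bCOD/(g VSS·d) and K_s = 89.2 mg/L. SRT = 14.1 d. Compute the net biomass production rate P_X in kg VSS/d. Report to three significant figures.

Effluent substrate depends only on kinetics and SRT: S = K_s(1 + k_d θ_c) / [θ_c(Yk − k_d) − 1] = 89.2 × (1 + 0.0836 × 14.1) / [14.1 × (0.339 × 7.84 − 0.0836) − 1] = 194.3 / 35.30 = 5.506 mg/L.
The observed yield is Y_obs = Y/(1 + k_d·θ_c) = 0.339 / (1 + 0.0836 × 14.1) = 0.339 / 2.179 = 0.1556 g VSS per g bCOD removed.
Substrate removed = Q·(S₀ − S) = 665 m³/d × (1380 − 5.51) g/m³ = 9.14×10^5 g/d = 914.0 kg/d.
Biomass produced: P_X = Y_obs·Q·ΔS = 0.1556 × 914.0 ≈ 142.2 kg VSS/d.

P_X ≈ 142 kg VSS/d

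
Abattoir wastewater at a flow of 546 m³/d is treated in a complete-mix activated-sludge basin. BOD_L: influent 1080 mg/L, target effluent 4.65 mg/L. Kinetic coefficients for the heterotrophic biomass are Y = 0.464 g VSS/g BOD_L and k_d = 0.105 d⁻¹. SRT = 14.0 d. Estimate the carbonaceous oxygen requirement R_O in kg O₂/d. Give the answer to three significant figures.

R_O ≈ 431 kg O₂/d

Correct the yield for decay: Y_obs = Y/(1 + k_d θ_c) = 0.464 / (1 + 0.105 × 14.0) = 0.464 / 2.470 = 0.1879.
Substrate removed = Q·(S₀ − S) = 546 m³/d × (1080 − 4.65) g/m³ = 5.87×10^5 g/d = 587.1 kg/d.
Biomass synthesised: P_X = Y_obs × 587.1 = 110.3 kg VSS/d.
Carbonaceous O₂ demand = substrate oxidised − cell-mass equivalent = 587.1 − 1.42 × 110.3 = 430.5 kg O₂/d.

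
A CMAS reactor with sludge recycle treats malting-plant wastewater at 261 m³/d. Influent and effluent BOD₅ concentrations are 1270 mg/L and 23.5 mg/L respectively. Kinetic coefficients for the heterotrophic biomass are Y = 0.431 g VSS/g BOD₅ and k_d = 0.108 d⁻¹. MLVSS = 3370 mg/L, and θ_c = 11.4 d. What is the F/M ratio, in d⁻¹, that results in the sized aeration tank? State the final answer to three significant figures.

F/M ≈ 0.463 d⁻¹

Steady-state biomass mass balance: V·X·(1 + k_d·θ_c) = Y·Q·(S₀ − S)·θ_c, so V = 0.431 × 261 × (1270 − 23.5) × 11.4 / [3370 × (1 + 0.108 × 11.4)] = 1.6×10^6 / 7519 = 212.6 m³.
F/M = Q·S₀ / (V·X) = 261 × 1270 / (212.6 × 3370) = 0.4627 g BOD₅·(g VSS·d)⁻¹.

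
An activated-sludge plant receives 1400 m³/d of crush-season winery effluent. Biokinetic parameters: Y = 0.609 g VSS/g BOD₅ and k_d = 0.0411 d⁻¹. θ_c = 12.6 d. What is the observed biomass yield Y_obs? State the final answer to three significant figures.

Y_obs ≈ 0.401 g VSS/g BOD₅

Y_obs = Y / (1 + k_d θ_c) = 0.609 / (1 + 0.0411 × 12.6) = 0.609 / 1.518 = 0.4012.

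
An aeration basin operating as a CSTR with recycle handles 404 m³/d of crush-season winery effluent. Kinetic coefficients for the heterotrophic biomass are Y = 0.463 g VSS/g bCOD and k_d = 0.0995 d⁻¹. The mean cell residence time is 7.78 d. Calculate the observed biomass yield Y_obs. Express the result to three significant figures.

Observed yield with endogenous decay: Y_obs = Y / (1 + k_d·θ_c) = 0.463 / (1 + 0.0995 × 7.78) = 0.463 / 1.774 = 0.2610 g VSS/g bCOD.

Y_obs ≈ 0.261 g VSS/g bCOD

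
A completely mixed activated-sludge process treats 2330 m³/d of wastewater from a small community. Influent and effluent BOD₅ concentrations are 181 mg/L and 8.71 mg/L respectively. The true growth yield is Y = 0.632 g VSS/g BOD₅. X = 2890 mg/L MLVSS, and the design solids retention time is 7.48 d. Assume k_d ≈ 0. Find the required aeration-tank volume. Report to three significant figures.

Biomass mass balance (decay neglected): V·X = Y·Q·(S₀ − S)·θ_c, so V = 0.632 × 2330 × (181 − 8.71) × 7.48 / 2890 = 656.7 m³.

V ≈ 657 m³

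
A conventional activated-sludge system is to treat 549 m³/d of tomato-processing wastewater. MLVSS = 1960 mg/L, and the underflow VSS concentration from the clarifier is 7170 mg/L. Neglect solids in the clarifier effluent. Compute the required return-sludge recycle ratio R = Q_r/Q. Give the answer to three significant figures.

Mass balance around the secondary clarifier (neglecting effluent solids): R = X / (X_r − X) = 1960 / (7170 − 1960) = 0.3762.

R ≈ 0.376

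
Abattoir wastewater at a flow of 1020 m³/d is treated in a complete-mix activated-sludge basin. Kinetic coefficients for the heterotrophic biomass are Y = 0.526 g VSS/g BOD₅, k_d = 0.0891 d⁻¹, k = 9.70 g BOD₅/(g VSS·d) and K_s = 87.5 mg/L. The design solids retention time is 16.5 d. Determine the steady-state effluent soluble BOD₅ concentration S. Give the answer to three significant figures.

For a completely mixed reactor with recycle the Lawrence–McCarty relation gives S = K_s·(1 + k_d·θ_c) / [θ_c·(Y·k − k_d) − 1] = 87.5 × (1 + 0.0891 × 16.5) / [16.5 × (0.526 × 9.70 − 0.0891) − 1] = 216.1 / 81.72 = 2.645 mg/L.

S ≈ 2.64 mg/L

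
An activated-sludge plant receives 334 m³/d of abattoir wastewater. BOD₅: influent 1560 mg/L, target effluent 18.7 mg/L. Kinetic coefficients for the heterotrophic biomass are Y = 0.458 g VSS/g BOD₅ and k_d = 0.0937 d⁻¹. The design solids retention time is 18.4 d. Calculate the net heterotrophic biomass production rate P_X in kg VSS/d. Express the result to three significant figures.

P_X ≈ 86.6 kg VSS/d

The observed yield is Y_obs = Y/(1 + k_d·θ_c) = 0.458 / (1 + 0.0937 × 18.4) = 0.458 / 2.724 = 0.1681 g VSS per g BOD₅ removed.
Substrate removed = Q·(S₀ − S) = 334 m³/d × (1560 − 18.7) g/m³ = 5.15×10^5 g/d = 514.8 kg/d.
P_X = Y_obs · Q(S₀ − S) = 0.1681 × 514.8 = 86.55 kg VSS/d.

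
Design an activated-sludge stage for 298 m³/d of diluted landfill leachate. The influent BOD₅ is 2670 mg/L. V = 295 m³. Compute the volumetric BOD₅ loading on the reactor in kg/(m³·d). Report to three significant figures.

L_v = Q S₀ / V = 298 × 2670 × 10⁻³ / 295.0 = 2.697 kg/(m³·d).

L_v ≈ 2.70 kg BOD₅/(m³·d)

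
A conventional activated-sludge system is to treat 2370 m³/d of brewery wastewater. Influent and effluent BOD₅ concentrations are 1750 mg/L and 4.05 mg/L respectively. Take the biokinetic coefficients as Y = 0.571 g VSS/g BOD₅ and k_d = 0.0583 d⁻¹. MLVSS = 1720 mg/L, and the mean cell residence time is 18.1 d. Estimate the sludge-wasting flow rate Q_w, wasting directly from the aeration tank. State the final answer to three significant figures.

Steady-state biomass mass balance: V·X·(1 + k_d·θ_c) = Y·Q·(S₀ − S)·θ_c, so V = 0.571 × 2370 × (1750 − 4.05) × 18.1 / [1720 × (1 + 0.0583 × 18.1)] = 4.28×10^7 / 3535 = 12098 m³.
For wasting at MLVSS concentration, Q_w = V/θ_c = 12098/18.1 = 668.4 m³/d.

Q_w ≈ 668 m³/d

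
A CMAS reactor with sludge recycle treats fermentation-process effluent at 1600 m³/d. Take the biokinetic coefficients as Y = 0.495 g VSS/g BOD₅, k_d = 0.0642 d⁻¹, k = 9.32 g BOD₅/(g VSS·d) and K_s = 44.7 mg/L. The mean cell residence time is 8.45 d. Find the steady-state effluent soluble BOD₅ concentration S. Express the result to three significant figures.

S ≈ 1.84 mg/L

For a completely mixed reactor with recycle the Lawrence–McCarty relation gives S = K_s·(1 + k_d·θ_c) / [θ_c·(Y·k − k_d) − 1] = 44.7 × (1 + 0.0642 × 8.45) / [8.45 × (0.495 × 9.32 − 0.0642) − 1] = 68.95 / 37.44 = 1.842 mg/L.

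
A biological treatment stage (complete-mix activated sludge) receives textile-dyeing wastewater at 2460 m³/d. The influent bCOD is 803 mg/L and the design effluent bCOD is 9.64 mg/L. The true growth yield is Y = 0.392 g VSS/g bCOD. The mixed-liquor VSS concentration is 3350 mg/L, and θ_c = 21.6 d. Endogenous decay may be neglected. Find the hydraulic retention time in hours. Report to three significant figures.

Biomass mass balance (decay neglected): V·X = Y·Q·(S₀ − S)·θ_c, so V = 0.392 × 2460 × (803 − 9.64) × 21.6 / 3350 = 4933 m³.
τ = V/Q = 4933/2460 = 2.005 d, or 48.13 h.

τ ≈ 48.1 h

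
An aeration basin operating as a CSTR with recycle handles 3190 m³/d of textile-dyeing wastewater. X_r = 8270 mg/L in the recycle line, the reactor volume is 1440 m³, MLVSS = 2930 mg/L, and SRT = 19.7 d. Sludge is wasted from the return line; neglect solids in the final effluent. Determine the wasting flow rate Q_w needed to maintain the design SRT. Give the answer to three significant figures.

Q_w ≈ 25.9 m³/d

Q_w = (V·X)/(θ_c X_r) = 1440 × 2930 / (19.7 × 8270) = 25.90 m³/d.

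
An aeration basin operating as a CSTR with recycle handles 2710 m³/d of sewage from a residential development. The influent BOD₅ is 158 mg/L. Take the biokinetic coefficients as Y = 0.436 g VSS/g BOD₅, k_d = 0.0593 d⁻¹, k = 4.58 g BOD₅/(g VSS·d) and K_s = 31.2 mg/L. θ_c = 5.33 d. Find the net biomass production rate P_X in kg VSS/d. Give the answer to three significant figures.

P_X ≈ 138 kg VSS/d

For a completely mixed reactor with recycle the Lawrence–McCarty relation gives S = K_s·(1 + k_d·θ_c) / [θ_c·(Y·k − k_d) − 1] = 31.2 × (1 + 0.0593 × 5.33) / [5.33 × (0.436 × 4.58 − 0.0593) − 1] = 41.06 / 9.327 = 4.402 mg/L.
The observed yield is Y_obs = Y/(1 + k_d·θ_c) = 0.436 / (1 + 0.0593 × 5.33) = 0.436 / 1.316 = 0.3313 g VSS per g BOD₅ removed.
Q·(S₀ − S) = 2710 × (158 − 4.40) × 10⁻³ = 416.3 kg/d removed.
Biomass produced: P_X = Y_obs·Q·ΔS = 0.3313 × 416.3 ≈ 137.9 kg VSS/d.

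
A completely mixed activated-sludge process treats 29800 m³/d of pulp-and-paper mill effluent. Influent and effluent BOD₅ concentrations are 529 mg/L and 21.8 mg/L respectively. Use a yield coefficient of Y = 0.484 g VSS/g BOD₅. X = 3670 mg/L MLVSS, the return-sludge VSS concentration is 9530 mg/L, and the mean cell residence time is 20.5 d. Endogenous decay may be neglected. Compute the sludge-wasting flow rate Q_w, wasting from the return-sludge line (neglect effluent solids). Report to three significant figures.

Q_w ≈ 768 m³/d

V·X = Y·Q·ΔS·θ_c gives V = 0.484 × 29800 × (529 − 21.8) × 20.5 / 3670 = 40863 m³.
Q_w = (V·X)/(θ_c X_r) = 40863 × 3670 / (20.5 × 9530) = 767.6 m³/d.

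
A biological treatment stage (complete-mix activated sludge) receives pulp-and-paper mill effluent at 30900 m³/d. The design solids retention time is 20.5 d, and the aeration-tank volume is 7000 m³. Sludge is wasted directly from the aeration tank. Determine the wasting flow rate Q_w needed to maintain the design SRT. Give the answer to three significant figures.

Q_w ≈ 341 m³/d

For wasting at MLVSS concentration, Q_w = V/θ_c = 7000/20.5 = 341.5 m³/d.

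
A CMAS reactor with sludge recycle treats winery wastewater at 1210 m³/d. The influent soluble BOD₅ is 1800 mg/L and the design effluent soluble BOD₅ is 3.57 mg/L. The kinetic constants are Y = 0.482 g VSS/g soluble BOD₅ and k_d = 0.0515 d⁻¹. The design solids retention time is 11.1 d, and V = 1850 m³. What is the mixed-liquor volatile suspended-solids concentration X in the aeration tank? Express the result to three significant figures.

X ≈ 4000 mg/L

From V·X·(1 + k_d·θ_c) = Y·Q·(S₀ − S)·θ_c: X = 0.482 × 1210 × (1800 − 3.57) × 11.1 / [1850 × (1 + 0.0515 × 11.1)] = 4000 mg/L.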